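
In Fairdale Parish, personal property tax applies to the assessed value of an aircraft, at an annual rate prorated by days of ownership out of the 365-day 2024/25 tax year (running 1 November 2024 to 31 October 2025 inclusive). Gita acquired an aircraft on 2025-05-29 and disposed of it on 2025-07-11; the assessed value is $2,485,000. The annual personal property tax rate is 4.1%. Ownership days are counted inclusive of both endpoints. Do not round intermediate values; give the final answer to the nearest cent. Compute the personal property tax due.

$12,282.03

Days held (2025-05-29 to 2025-07-11): 44 out of 365
Tax = $2,485,000 × 4.1% × 44/365 = $12,282.0274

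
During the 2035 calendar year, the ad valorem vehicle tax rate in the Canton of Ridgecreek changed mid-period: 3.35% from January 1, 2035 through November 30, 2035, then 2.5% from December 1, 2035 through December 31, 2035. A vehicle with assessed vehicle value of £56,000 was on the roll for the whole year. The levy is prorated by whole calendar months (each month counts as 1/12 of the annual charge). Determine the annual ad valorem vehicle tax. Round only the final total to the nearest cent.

£1,836.33

January 1 – November 30, 2035: 11 months at 3.35% → £56,000 × 3.35% × 11/12 = £1,719.6667
December 1 – December 31, 2035: 1 month at 2.5% → £56,000 × 2.5% × 1/12 = £116.6667
Total = £1,836.3333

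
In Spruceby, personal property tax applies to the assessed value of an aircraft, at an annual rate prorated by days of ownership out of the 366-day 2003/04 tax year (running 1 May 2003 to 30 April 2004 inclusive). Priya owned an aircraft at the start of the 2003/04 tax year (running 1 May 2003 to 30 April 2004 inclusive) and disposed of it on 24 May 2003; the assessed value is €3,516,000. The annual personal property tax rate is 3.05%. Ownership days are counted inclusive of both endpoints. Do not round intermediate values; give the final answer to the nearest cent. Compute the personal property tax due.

Days held (1 May – 24 May 2003): 24 out of 366
Tax = €3,516,000 × 3.05% × 24/366 = €7,032.0000

€7,032.00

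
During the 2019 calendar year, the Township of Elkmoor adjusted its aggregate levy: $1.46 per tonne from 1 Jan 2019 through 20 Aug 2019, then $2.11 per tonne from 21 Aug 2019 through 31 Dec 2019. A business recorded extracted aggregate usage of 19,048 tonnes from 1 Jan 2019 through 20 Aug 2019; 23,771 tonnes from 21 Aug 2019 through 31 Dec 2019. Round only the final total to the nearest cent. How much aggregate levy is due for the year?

1 Jan – 20 Aug 2019: 19,048 tonnes at $1.46/tonne → $27,810.08
21 Aug – 31 Dec 2019: 23,771 tonnes at $2.11/tonne → $50,156.81

$77,966.89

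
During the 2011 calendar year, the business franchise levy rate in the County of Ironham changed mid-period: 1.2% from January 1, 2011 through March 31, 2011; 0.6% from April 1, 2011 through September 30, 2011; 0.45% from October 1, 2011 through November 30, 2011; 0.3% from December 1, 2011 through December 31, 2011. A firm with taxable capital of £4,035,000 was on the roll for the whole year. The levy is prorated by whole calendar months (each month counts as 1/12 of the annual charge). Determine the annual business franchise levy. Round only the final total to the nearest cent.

£28,245.00

January 1 – March 31, 2011: 3 months at 1.2% → £4,035,000 × 1.2% × 3/12 = £12,105.0000
April 1 – September 30, 2011: 6 months at 0.6% → £4,035,000 × 0.6% × 6/12 = £12,105.0000
October 1 – November 30, 2011: 2 months at 0.45% → £4,035,000 × 0.45% × 2/12 = £3,026.2500
December 1 – December 31, 2011: 1 month at 0.3% → £4,035,000 × 0.3% × 1/12 = £1,008.7500
Total = £28,245.0000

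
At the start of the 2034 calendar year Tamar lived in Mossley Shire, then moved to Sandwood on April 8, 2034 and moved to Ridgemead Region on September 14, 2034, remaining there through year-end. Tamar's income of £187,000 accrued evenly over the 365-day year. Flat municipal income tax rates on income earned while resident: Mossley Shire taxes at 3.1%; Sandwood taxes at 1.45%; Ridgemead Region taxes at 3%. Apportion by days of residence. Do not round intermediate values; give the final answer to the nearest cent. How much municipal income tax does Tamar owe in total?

Mossley Shire, January 1 – April 7, 2034: 97 days → £187,000 × 3.1% × 97/365 = £1,540.5726
Sandwood, April 8 – September 13, 2034: 159 days → £187,000 × 1.45% × 159/365 = £1,181.1740
Ridgemead Region, September 14 – December 31, 2034: 109 days → £187,000 × 3% × 109/365 = £1,675.3151
Total = £4,397.0616

£4,397.06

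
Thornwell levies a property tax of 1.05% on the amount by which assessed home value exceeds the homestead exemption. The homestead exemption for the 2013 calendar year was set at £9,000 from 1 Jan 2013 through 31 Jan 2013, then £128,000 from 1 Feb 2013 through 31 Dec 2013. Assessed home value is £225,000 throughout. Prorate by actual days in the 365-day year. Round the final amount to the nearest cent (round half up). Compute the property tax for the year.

1 Jan – 31 Jan 2013: 31 days, exemption £9,000 → (£225,000 − £9,000) × 1.05% × 31/365 = £192.6247
1 Feb – 31 Dec 2013: 334 days, exemption £128,000 → (£225,000 − £128,000) × 1.05% × 334/365 = £931.9973
Total = £1,124.6219

£1,124.62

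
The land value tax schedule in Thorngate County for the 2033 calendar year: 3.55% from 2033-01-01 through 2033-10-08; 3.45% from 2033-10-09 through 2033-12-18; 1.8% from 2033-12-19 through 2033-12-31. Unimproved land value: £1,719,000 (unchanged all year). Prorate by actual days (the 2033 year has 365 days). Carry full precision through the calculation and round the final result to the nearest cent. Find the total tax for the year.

£59,618.69

2033-01-01 to 2033-10-08: 281 days at 3.55% → £1,719,000 × 3.55% × 281/365 = £46,980.5055
2033-10-09 to 2033-12-18: 71 days at 3.45% → £1,719,000 × 3.45% × 71/365 = £11,536.1384
2033-12-19 to 2033-12-31: 13 days at 1.8% → £1,719,000 × 1.8% × 13/365 = £1,102.0438
Total = £59,618.6877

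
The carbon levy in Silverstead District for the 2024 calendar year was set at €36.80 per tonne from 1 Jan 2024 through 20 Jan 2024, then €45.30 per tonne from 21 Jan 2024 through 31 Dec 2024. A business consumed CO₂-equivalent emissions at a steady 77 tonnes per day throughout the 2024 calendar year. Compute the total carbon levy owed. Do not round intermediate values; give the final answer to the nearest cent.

1 Jan – 20 Jan 2024: 20 days × 77 tonnes/day = 1,540 tonnes at €36.80/tonne → €56672.00
21 Jan – 31 Dec 2024: 346 days × 77 tonnes/day = 26,642 tonnes at €45.30/tonne → €1206882.60

€1263554.60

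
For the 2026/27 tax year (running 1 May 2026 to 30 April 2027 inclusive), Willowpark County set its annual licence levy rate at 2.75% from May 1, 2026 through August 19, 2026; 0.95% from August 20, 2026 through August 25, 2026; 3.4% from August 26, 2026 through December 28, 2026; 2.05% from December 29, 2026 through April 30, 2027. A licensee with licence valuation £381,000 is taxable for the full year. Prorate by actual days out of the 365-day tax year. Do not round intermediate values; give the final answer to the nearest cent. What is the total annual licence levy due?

May 1 – August 19, 2026: 111 days at 2.75% → £381,000 × 2.75% × 111/365 = £3,186.3082
August 20 – August 25, 2026: 6 days at 0.95% → £381,000 × 0.95% × 6/365 = £59.4986
August 26 – December 28, 2026: 125 days at 3.4% → £381,000 × 3.4% × 125/365 = £4,436.3014
December 29, 2026 – April 30, 2027: 123 days at 2.05% → £381,000 × 2.05% × 123/365 = £2,632.0315
Total = £10,314.1397

£10,314.14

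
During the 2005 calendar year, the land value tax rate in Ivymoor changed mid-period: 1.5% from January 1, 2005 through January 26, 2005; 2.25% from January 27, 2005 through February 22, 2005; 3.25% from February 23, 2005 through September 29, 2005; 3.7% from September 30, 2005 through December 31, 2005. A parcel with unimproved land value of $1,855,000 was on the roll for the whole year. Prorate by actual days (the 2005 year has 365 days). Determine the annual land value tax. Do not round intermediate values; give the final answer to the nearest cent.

$58,729.81

January 1 – January 26, 2005: 26 days at 1.5% → $1,855,000 × 1.5% × 26/365 = $1,982.0548
January 27 – February 22, 2005: 27 days at 2.25% → $1,855,000 × 2.25% × 27/365 = $3,087.4315
February 23 – September 29, 2005: 219 days at 3.25% → $1,855,000 × 3.25% × 219/365 = $36,172.5000
September 30 – December 31, 2005: 93 days at 3.7% → $1,855,000 × 3.7% × 93/365 = $17,487.8219
Total = $58,729.8082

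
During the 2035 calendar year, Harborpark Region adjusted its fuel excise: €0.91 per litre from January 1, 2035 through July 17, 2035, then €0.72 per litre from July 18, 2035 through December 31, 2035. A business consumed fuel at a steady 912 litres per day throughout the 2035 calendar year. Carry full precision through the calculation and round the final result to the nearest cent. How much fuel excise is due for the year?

€273,983.04

January 1 – July 17, 2035: 198 days × 912 litres/day = 180,576 litres at €0.91/litre → €164,324.16
July 18 – December 31, 2035: 167 days × 912 litres/day = 152,304 litres at €0.72/litre → €109,658.88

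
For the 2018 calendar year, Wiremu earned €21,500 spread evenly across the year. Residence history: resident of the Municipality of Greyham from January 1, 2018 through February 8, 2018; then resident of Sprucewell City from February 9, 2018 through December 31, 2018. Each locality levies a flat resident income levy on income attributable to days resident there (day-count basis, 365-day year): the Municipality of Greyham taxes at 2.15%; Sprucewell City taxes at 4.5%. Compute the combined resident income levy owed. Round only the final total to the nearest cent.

The Municipality of Greyham, January 1 – February 8, 2018: 39 days → €21,500 × 2.15% × 39/365 = €49.3911
Sprucewell City, February 9 – December 31, 2018: 326 days → €21,500 × 4.5% × 326/365 = €864.1233
Total = €913.5144

€913.51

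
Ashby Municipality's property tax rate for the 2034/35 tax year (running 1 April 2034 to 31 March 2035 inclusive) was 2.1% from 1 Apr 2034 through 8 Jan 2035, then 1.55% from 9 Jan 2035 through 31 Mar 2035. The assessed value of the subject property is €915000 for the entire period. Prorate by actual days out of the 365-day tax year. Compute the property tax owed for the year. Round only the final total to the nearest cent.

€18084.41

1 Apr 2034 – 8 Jan 2035: 283 days at 2.1% → €915000 × 2.1% × 283/365 = €14898.2055
9 Jan – 31 Mar 2035: 82 days at 1.55% → €915000 × 1.55% × 82/365 = €3186.2055
Total = €18084.4110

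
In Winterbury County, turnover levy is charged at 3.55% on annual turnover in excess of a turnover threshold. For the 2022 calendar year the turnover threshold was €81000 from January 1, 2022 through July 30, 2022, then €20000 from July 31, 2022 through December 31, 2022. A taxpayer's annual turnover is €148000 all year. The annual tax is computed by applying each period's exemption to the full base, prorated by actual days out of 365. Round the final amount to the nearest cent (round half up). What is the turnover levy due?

January 1 – July 30, 2022: 211 days, exemption €81000 → (€148000 − €81000) × 3.55% × 211/365 = €1374.9685
July 31 – December 31, 2022: 154 days, exemption €20000 → (€148000 − €20000) × 3.55% × 154/365 = €1917.1945
Total = €3292.1630

€3292.16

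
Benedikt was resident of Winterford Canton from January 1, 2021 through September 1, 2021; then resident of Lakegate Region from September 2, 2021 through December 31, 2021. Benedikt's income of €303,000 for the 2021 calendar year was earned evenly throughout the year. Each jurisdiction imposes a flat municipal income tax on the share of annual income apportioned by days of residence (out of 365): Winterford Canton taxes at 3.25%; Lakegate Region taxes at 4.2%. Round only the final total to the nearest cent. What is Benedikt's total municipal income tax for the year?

€10,801.74

Winterford Canton, January 1 – September 1, 2021: 244 days → €303,000 × 3.25% × 244/365 = €6,582.9863
Lakegate Region, September 2 – December 31, 2021: 121 days → €303,000 × 4.2% × 121/365 = €4,218.7562
Total = €10,801.7425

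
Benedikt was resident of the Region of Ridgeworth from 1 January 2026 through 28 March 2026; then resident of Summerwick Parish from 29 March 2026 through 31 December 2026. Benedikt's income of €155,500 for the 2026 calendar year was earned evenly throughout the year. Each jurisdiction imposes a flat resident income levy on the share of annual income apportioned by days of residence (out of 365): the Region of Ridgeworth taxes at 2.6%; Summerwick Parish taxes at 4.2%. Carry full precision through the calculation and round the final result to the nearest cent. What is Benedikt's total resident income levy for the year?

€5,937.97

The Region of Ridgeworth, 1 January – 28 March 2026: 87 days → €155,500 × 2.6% × 87/365 = €963.6740
Summerwick Parish, 29 March – 31 December 2026: 278 days → €155,500 × 4.2% × 278/365 = €4,974.2959
Total = €5,937.9699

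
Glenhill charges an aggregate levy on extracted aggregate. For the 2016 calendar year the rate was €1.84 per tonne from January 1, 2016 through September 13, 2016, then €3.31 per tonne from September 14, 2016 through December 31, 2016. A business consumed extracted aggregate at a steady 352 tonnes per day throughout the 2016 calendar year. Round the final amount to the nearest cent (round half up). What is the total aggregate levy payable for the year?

January 1 – September 13, 2016: 257 days × 352 tonnes/day = 90,464 tonnes at €1.84/tonne → €166453.76
September 14 – December 31, 2016: 109 days × 352 tonnes/day = 38,368 tonnes at €3.31/tonne → €126998.08

€293451.84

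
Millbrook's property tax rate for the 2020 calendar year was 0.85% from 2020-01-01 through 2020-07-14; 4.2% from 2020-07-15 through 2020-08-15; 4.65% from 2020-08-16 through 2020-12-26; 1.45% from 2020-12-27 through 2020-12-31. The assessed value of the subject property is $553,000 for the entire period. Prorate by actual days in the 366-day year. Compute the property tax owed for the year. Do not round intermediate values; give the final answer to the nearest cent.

2020-01-01 to 2020-07-14: 196 days at 0.85% → $553,000 × 0.85% × 196/366 = $2,517.2077
2020-07-15 to 2020-08-15: 32 days at 4.2% → $553,000 × 4.2% × 32/366 = $2,030.6885
2020-08-16 to 2020-12-26: 133 days at 4.65% → $553,000 × 4.65% × 133/366 = $9,344.3402
2020-12-27 to 2020-12-31: 5 days at 1.45% → $553,000 × 1.45% × 5/366 = $109.5423
Total = $14,001.7787

$14,001.78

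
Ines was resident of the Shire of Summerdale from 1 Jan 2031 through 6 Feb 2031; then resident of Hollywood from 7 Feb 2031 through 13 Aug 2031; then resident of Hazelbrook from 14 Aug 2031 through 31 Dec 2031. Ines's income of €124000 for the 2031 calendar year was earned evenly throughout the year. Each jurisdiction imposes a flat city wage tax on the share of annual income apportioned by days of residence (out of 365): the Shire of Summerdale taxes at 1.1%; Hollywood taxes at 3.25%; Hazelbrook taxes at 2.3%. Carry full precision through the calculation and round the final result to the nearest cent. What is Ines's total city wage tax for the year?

The Shire of Summerdale, 1 Jan – 6 Feb 2031: 37 days → €124000 × 1.1% × 37/365 = €138.2685
Hollywood, 7 Feb – 13 Aug 2031: 188 days → €124000 × 3.25% × 188/365 = €2075.7260
Hazelbrook, 14 Aug – 31 Dec 2031: 140 days → €124000 × 2.3% × 140/365 = €1093.9178
Total = €3307.9123

€3307.91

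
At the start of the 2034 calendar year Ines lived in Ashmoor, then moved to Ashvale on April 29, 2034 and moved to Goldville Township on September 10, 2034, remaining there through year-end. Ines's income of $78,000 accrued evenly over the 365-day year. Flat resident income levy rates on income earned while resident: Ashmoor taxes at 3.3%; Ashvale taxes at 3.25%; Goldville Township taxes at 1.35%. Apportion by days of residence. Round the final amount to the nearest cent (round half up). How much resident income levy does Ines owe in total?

Ashmoor, January 1 – April 28, 2034: 118 days → $78,000 × 3.3% × 118/365 = $832.1425
Ashvale, April 29 – September 9, 2034: 134 days → $78,000 × 3.25% × 134/365 = $930.6575
Goldville Township, September 10 – December 31, 2034: 113 days → $78,000 × 1.35% × 113/365 = $325.9973
Total = $2,088.7973

$2,088.80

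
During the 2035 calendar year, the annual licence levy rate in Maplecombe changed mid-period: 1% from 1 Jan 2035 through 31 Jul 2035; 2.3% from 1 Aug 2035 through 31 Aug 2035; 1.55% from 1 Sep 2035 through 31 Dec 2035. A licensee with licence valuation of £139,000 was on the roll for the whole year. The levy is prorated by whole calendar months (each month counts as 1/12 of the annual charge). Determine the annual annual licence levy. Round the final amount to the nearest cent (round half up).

£1,795.42

1 Jan – 31 Jul 2035: 7 months at 1% → £139,000 × 1% × 7/12 = £810.8333
1 Aug – 31 Aug 2035: 1 month at 2.3% → £139,000 × 2.3% × 1/12 = £266.4167
1 Sep – 31 Dec 2035: 4 months at 1.55% → £139,000 × 1.55% × 4/12 = £718.1667
Total = £1,795.4167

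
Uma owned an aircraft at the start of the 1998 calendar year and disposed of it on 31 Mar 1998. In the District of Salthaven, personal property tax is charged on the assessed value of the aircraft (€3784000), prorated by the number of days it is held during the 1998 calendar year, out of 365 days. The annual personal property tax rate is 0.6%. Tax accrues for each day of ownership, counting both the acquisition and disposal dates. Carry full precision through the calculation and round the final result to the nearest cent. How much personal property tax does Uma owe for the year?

€5598.25

Days held (1 Jan – 31 Mar 1998): 90 out of 365
Tax = €3784000 × 0.6% × 90/365 = €5598.2466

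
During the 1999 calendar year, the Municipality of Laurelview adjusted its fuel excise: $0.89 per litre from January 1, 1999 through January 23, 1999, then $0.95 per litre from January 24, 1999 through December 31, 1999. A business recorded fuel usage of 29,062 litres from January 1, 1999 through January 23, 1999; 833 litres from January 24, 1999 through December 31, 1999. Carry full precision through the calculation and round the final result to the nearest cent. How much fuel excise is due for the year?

$26,656.53

January 1 – January 23, 1999: 29,062 litres at $0.89/litre → $25,865.18
January 24 – December 31, 1999: 833 litres at $0.95/litre → $791.35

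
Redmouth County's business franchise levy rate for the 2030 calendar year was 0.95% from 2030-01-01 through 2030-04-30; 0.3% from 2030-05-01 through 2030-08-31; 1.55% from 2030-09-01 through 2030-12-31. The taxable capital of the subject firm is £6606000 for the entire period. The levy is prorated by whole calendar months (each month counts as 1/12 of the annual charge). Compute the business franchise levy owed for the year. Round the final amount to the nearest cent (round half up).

£61656.00

2030-01-01 to 2030-04-30: 4 months at 0.95% → £6606000 × 0.95% × 4/12 = £20919.0000
2030-05-01 to 2030-08-31: 4 months at 0.3% → £6606000 × 0.3% × 4/12 = £6606.0000
2030-09-01 to 2030-12-31: 4 months at 1.55% → £6606000 × 1.55% × 4/12 = £34131.0000
Total = £61656.0000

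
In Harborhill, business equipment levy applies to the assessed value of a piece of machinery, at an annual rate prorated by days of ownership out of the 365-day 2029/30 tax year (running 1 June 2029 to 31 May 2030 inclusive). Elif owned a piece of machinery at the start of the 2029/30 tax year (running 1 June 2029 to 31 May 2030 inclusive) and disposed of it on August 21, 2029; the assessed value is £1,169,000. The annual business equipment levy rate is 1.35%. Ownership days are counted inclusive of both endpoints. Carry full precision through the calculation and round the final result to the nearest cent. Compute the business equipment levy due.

Days held (June 1 – August 21, 2029): 82 out of 365
Tax = £1,169,000 × 1.35% × 82/365 = £3,545.4329

£3,545.43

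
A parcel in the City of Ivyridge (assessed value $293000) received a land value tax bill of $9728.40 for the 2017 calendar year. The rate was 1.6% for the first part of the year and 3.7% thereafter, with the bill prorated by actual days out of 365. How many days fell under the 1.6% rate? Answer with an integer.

Let d = days at the first rate; then 365 − d days at the second rate.
$293000 × [1.6%·d + 3.7%·(365−d)] / 365 = $9728.40
Solving gives d = 66, so the new rate took effect on March 8, 2017.

66 days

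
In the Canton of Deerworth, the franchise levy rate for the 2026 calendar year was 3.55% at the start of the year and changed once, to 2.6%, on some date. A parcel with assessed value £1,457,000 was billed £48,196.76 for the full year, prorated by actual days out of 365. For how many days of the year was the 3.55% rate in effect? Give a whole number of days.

Let d = days at the first rate; then 365 − d days at the second rate.
£1,457,000 × [3.55%·d + 2.6%·(365−d)] / 365 = £48,196.76
Solving gives d = 272, so the new rate took effect on 30 September 2026.

272 days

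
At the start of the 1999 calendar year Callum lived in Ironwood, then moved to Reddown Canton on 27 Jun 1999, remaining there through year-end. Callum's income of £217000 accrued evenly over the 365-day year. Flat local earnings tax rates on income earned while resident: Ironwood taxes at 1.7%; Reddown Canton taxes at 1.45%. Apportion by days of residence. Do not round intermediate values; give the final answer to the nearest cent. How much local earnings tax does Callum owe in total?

£3409.58

Ironwood, 1 Jan – 26 Jun 1999: 177 days → £217000 × 1.7% × 177/365 = £1788.9123
Reddown Canton, 27 Jun – 31 Dec 1999: 188 days → £217000 × 1.45% × 188/365 = £1620.6630
Total = £3409.5753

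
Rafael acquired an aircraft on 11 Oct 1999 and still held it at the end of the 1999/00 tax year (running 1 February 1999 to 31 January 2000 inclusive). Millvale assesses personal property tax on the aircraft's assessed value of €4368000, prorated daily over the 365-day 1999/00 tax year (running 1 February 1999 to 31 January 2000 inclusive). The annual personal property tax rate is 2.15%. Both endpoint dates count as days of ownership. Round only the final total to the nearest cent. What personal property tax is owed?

€29074.13

Days held (11 Oct 1999 – 31 Jan 2000): 113 out of 365
Tax = €4368000 × 2.15% × 113/365 = €29074.1260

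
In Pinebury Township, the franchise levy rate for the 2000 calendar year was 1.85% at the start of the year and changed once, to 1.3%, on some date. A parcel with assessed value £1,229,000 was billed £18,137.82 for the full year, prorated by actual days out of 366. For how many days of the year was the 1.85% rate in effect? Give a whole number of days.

Let d = days at the first rate; then 366 − d days at the second rate.
£1,229,000 × [1.85%·d + 1.3%·(366−d)] / 366 = £18,137.82
Solving gives d = 117, so the new rate took effect on 27 April 2000.

117 days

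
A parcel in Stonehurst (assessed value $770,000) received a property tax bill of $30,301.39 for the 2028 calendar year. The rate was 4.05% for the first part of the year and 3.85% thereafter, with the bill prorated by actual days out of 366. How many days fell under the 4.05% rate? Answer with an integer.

Let d = days at the first rate; then 366 − d days at the second rate.
$770,000 × [4.05%·d + 3.85%·(366−d)] / 366 = $30,301.39
Solving gives d = 156, so the new rate took effect on 5 June 2028.

156 days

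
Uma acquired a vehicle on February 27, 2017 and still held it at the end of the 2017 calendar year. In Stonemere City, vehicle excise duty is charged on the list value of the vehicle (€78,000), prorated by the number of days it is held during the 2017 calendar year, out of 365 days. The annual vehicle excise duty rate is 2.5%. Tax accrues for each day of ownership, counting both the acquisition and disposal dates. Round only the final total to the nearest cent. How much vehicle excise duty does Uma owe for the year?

Days held (February 27 – December 31, 2017): 308 out of 365
Tax = €78,000 × 2.5% × 308/365 = €1,645.4795

€1,645.48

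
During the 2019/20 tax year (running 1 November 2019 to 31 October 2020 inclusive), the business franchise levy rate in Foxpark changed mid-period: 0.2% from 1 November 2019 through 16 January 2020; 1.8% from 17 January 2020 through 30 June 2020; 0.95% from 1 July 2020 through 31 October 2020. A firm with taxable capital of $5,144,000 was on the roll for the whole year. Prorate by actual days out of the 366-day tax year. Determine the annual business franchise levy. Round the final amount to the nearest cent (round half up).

1 November 2019 – 16 January 2020: 77 days at 0.2% → $5,144,000 × 0.2% × 77/366 = $2,164.4153
17 January – 30 June 2020: 166 days at 1.8% → $5,144,000 × 1.8% × 166/366 = $41,995.2787
1 July – 31 October 2020: 123 days at 0.95% → $5,144,000 × 0.95% × 123/366 = $16,422.8525
Total = $60,582.5464

$60,582.55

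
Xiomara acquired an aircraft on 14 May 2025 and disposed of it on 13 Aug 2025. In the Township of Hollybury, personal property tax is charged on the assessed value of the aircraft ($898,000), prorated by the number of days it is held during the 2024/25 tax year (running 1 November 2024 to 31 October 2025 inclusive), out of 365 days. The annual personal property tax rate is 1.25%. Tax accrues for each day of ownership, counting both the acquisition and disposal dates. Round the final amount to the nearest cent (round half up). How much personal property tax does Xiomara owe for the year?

$2,829.32

Days held (14 May – 13 Aug 2025): 92 out of 365
Tax = $898,000 × 1.25% × 92/365 = $2,829.3151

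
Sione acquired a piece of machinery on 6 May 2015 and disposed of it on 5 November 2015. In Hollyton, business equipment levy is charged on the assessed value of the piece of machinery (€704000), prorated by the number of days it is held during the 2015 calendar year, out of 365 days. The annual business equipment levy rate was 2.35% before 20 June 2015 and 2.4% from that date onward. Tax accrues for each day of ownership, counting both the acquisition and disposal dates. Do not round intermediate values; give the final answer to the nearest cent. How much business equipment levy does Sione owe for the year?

6 May – 19 June 2015: 45 days at 2.35% → €704000 × 2.35% × 45/365 = €2039.6712
20 June – 5 November 2015: 139 days at 2.4% → €704000 × 2.4% × 139/365 = €6434.3671
Total = €8474.0384

€8474.04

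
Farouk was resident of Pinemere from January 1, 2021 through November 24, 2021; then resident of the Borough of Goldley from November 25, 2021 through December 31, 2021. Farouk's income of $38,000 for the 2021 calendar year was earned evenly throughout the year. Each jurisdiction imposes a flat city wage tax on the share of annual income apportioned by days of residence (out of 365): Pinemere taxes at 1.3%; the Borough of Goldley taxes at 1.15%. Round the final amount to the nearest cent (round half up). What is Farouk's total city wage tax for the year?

Pinemere, January 1 – November 24, 2021: 328 days → $38,000 × 1.3% × 328/365 = $443.9233
The Borough of Goldley, November 25 – December 31, 2021: 37 days → $38,000 × 1.15% × 37/365 = $44.2986
Total = $488.2219

$488.22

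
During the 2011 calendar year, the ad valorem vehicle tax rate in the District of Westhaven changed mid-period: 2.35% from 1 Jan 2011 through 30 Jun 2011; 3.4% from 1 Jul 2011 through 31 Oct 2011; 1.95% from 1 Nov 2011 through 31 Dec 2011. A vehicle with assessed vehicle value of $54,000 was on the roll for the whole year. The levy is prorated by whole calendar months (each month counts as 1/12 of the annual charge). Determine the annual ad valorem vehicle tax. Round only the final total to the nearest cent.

$1,422.00

1 Jan – 30 Jun 2011: 6 months at 2.35% → $54,000 × 2.35% × 6/12 = $634.5000
1 Jul – 31 Oct 2011: 4 months at 3.4% → $54,000 × 3.4% × 4/12 = $612.0000
1 Nov – 31 Dec 2011: 2 months at 1.95% → $54,000 × 1.95% × 2/12 = $175.5000
Total = $1,422.0000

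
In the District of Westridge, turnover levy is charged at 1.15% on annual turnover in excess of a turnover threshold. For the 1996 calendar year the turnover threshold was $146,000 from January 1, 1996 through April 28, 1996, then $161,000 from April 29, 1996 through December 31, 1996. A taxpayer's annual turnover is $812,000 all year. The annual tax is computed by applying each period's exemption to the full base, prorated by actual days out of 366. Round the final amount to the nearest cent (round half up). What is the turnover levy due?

January 1 – April 28, 1996: 119 days, exemption $146,000 → ($812,000 − $146,000) × 1.15% × 119/366 = $2,490.2213
April 29 – December 31, 1996: 247 days, exemption $161,000 → ($812,000 − $161,000) × 1.15% × 247/366 = $5,052.3648
Total = $7,542.5861

$7,542.59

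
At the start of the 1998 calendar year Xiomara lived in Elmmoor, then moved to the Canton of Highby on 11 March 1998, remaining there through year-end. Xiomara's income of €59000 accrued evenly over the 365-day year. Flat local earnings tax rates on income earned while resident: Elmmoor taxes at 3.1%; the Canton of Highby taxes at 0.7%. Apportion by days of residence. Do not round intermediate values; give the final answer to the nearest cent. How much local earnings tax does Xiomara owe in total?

€680.68

Elmmoor, 1 January – 10 March 1998: 69 days → €59000 × 3.1% × 69/365 = €345.7562
The Canton of Highby, 11 March – 31 December 1998: 296 days → €59000 × 0.7% × 296/365 = €334.9260
Total = €680.6822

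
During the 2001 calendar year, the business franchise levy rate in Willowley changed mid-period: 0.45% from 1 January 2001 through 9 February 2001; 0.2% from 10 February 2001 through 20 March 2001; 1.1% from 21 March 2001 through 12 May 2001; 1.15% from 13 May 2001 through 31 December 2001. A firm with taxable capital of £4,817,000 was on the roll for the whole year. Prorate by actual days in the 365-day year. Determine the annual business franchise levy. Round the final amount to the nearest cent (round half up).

£46,460.95

1 January – 9 February 2001: 40 days at 0.45% → £4,817,000 × 0.45% × 40/365 = £2,375.5068
10 February – 20 March 2001: 39 days at 0.2% → £4,817,000 × 0.2% × 39/365 = £1,029.3863
21 March – 12 May 2001: 53 days at 1.1% → £4,817,000 × 1.1% × 53/365 = £7,694.0027
13 May – 31 December 2001: 233 days at 1.15% → £4,817,000 × 1.15% × 233/365 = £35,362.0589
Total = £46,460.9548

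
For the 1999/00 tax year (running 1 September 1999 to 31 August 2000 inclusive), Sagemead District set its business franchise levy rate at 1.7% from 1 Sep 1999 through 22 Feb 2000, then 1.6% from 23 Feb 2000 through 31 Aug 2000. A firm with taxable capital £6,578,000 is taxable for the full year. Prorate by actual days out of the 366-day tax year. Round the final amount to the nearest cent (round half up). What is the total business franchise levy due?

£108,393.22

1 Sep 1999 – 22 Feb 2000: 175 days at 1.7% → £6,578,000 × 1.7% × 175/366 = £53,468.7158
23 Feb – 31 Aug 2000: 191 days at 1.6% → £6,578,000 × 1.6% × 191/366 = £54,924.5027
Total = £108,393.2186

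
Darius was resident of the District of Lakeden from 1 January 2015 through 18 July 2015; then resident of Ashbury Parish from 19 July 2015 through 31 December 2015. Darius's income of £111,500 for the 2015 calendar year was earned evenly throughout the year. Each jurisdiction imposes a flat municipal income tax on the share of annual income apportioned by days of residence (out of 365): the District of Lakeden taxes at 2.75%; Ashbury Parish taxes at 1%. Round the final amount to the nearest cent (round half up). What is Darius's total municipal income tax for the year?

£2,178.83

The District of Lakeden, 1 January – 18 July 2015: 199 days → £111,500 × 2.75% × 199/365 = £1,671.7363
Ashbury Parish, 19 July – 31 December 2015: 166 days → £111,500 × 1% × 166/365 = £507.0959
Total = £2,178.8322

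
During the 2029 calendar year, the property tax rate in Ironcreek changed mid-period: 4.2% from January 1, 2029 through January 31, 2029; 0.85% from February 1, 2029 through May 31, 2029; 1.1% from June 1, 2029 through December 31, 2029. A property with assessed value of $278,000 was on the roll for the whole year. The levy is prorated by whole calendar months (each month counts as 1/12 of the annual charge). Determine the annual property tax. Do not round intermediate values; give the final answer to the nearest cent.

January 1 – January 31, 2029: 1 month at 4.2% → $278,000 × 4.2% × 1/12 = $973.0000
February 1 – May 31, 2029: 4 months at 0.85% → $278,000 × 0.85% × 4/12 = $787.6667
June 1 – December 31, 2029: 7 months at 1.1% → $278,000 × 1.1% × 7/12 = $1,783.8333
Total = $3,544.5000

$3,544.50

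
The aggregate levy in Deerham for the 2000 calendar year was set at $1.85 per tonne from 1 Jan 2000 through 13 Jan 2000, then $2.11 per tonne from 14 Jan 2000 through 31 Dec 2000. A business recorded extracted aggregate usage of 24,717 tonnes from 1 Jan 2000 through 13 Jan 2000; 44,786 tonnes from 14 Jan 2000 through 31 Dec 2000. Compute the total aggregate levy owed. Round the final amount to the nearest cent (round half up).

$140,224.91

1 Jan – 13 Jan 2000: 24,717 tonnes at $1.85/tonne → $45,726.45
14 Jan – 31 Dec 2000: 44,786 tonnes at $2.11/tonne → $94,498.46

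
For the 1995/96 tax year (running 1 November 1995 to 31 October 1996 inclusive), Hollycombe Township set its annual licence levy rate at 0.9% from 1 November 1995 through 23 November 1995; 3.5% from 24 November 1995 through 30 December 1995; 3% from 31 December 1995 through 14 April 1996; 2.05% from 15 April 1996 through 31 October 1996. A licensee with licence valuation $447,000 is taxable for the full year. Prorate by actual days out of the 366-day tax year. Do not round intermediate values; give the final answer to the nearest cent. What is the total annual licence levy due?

1 November – 23 November 1995: 23 days at 0.9% → $447,000 × 0.9% × 23/366 = $252.8115
24 November – 30 December 1995: 37 days at 3.5% → $447,000 × 3.5% × 37/366 = $1,581.5984
31 December 1995 – 14 April 1996: 106 days at 3% → $447,000 × 3% × 106/366 = $3,883.7705
15 April – 31 October 1996: 200 days at 2.05% → $447,000 × 2.05% × 200/366 = $5,007.3770
Total = $10,725.5574

$10,725.56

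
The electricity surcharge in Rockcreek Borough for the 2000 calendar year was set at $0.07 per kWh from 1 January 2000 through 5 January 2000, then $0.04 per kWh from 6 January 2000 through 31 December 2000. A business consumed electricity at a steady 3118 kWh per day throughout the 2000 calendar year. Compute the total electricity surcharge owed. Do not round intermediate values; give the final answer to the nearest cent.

1 January – 5 January 2000: 5 days × 3118 kWh/day = 15,590 kWh at $0.07/kWh → $1,091.30
6 January – 31 December 2000: 361 days × 3118 kWh/day = 1,125,598 kWh at $0.04/kWh → $45,023.92

$46,115.22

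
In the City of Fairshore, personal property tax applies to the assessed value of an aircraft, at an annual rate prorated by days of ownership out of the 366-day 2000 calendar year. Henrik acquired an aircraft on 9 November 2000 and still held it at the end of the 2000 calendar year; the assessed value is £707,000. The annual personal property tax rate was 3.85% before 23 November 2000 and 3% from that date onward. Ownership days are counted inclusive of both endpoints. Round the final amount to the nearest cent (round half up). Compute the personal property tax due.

9 November – 22 November 2000: 14 days at 3.85% → £707,000 × 3.85% × 14/366 = £1,041.1831
23 November – 31 December 2000: 39 days at 3% → £707,000 × 3% × 39/366 = £2,260.0820
Total = £3,301.2650

£3,301.27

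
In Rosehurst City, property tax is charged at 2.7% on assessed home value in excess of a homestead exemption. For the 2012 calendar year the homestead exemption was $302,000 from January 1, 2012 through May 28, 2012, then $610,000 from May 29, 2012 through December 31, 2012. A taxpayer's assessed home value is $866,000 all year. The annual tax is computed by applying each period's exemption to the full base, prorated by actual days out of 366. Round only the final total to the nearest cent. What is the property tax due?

January 1 – May 28, 2012: 149 days, exemption $302,000 → ($866,000 − $302,000) × 2.7% × 149/366 = $6,199.3770
May 29 – December 31, 2012: 217 days, exemption $610,000 → ($866,000 − $610,000) × 2.7% × 217/366 = $4,098.0984
Total = $10,297.4754

$10,297.48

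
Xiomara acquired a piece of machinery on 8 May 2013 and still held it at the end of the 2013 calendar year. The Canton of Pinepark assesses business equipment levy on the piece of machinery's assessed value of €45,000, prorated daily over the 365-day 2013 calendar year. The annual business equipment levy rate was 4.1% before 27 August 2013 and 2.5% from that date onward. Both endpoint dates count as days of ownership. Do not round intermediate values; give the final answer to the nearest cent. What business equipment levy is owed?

€952.52

8 May – 26 August 2013: 111 days at 4.1% → €45,000 × 4.1% × 111/365 = €561.0822
27 August – 31 December 2013: 127 days at 2.5% → €45,000 × 2.5% × 127/365 = €391.4384
Total = €952.5205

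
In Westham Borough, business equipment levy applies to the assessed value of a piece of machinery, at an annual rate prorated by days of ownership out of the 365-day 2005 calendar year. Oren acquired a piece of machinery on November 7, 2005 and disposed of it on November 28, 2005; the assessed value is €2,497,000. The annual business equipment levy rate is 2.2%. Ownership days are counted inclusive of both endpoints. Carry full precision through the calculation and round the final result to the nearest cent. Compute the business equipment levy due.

€3,311.09

Days held (November 7 – November 28, 2005): 22 out of 365
Tax = €2,497,000 × 2.2% × 22/365 = €3,311.0904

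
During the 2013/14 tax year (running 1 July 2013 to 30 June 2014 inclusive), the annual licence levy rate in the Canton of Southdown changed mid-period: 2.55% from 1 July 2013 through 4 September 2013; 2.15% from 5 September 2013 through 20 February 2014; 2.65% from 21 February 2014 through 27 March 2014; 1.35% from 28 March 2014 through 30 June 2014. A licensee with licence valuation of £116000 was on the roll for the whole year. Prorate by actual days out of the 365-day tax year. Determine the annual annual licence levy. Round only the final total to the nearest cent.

£2391.98

1 July – 4 September 2013: 66 days at 2.55% → £116000 × 2.55% × 66/365 = £534.8712
5 September 2013 – 20 February 2014: 169 days at 2.15% → £116000 × 2.15% × 169/365 = £1154.7562
21 February – 27 March 2014: 35 days at 2.65% → £116000 × 2.65% × 35/365 = £294.7671
28 March – 30 June 2014: 95 days at 1.35% → £116000 × 1.35% × 95/365 = £407.5890
Total = £2391.9836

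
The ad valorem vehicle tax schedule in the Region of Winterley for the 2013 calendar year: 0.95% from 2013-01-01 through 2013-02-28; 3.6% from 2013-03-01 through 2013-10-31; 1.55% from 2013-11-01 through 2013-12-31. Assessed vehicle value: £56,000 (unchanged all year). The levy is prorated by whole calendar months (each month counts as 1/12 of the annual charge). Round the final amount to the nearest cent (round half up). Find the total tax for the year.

2013-01-01 to 2013-02-28: 2 months at 0.95% → £56,000 × 0.95% × 2/12 = £88.6667
2013-03-01 to 2013-10-31: 8 months at 3.6% → £56,000 × 3.6% × 8/12 = £1,344.0000
2013-11-01 to 2013-12-31: 2 months at 1.55% → £56,000 × 1.55% × 2/12 = £144.6667
Total = £1,577.3333

£1,577.33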